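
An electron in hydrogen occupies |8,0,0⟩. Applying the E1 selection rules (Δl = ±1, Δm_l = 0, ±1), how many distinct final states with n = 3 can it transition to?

E1 requires Δl = ±1, so l_f ∈ {-1, 1}; with 0 ≤ l_f ≤ n_f−1 = 2, the allowed l_f values are {1}.
For l_f = 1: m_f ∈ {m_i−1, m_i, m_i+1} ∩ [−1, 1] = {-1, 0, 1} → 3 states.
Total: 3.

3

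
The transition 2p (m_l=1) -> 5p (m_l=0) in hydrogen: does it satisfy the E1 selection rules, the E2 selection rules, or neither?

E2

Δl = 1 − 1 = +0; l_i + l_f = 2.
Δm_l = -1.
E1 (Δl = ±1, |Δm_l| ≤ 1): not satisfied.
E2 (Δl = 0,±2, l_i+l_f ≥ 2, |Δm_l| ≤ 2): satisfied.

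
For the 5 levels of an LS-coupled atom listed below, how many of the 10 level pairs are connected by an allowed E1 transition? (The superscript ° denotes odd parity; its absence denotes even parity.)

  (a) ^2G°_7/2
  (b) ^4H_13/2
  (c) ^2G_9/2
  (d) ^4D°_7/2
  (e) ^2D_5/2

1

(a)–(b): forbidden (ΔS, ΔJ).
(a)–(c): allowed.
(a)–(d): forbidden (parity, ΔS, ΔL).
(a)–(e): forbidden (ΔL).
(b)–(c): forbidden (parity, ΔS, ΔJ).
(b)–(d): forbidden (ΔL, ΔJ).
(b)–(e): forbidden (parity, ΔS, ΔL, ΔJ).
(c)–(d): forbidden (ΔS, ΔL).
(c)–(e): forbidden (parity, ΔL, ΔJ).
(d)–(e): forbidden (ΔS).
Allowed pairs: 1 of 10.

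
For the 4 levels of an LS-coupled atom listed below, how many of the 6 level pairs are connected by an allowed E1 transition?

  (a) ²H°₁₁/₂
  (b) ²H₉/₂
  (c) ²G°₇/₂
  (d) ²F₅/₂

(a)–(b): allowed.
(a)–(c): forbidden (parity, ΔJ).
(a)–(d): forbidden (ΔL, ΔJ).
(b)–(c): allowed.
(b)–(d): forbidden (parity, ΔL, ΔJ).
(c)–(d): allowed.
Allowed pairs: 3 of 6.

3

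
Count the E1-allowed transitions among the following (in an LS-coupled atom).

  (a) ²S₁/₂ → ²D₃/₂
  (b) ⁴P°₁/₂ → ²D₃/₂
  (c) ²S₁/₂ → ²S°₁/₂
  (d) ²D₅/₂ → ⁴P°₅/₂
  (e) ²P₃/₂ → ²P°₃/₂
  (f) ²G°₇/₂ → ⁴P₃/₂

(a) forbidden (parity, ΔL fail)
(b) forbidden (ΔS fails)
(c) forbidden (ΔL fails)
(d) forbidden (ΔS fails)
(e) allowed
(f) forbidden (ΔS, ΔL, ΔJ fail)
Total allowed: 1 of 6.

1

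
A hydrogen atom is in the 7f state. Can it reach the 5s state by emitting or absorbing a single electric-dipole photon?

l: 3 → 0 (Δl = -3). Δl = ±1 violated.
The transition is electric-dipole forbidden.

forbidden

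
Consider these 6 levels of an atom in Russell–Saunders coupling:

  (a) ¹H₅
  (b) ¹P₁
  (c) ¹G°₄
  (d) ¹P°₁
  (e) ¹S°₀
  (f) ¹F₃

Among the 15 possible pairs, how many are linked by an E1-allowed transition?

4

(a)–(b): forbidden (parity, ΔL, ΔJ).
(a)–(c): allowed.
(a)–(d): forbidden (ΔL, ΔJ).
(a)–(e): forbidden (ΔL, ΔJ).
(a)–(f): forbidden (parity, ΔL, ΔJ).
(b)–(c): forbidden (ΔL, ΔJ).
(b)–(d): allowed.
(b)–(e): allowed.
(b)–(f): forbidden (parity, ΔL, ΔJ).
(c)–(d): forbidden (parity, ΔL, ΔJ).
(c)–(e): forbidden (parity, ΔL, ΔJ).
(c)–(f): allowed.
(d)–(e): forbidden (parity).
(d)–(f): forbidden (ΔL, ΔJ).
(e)–(f): forbidden (ΔL, ΔJ).
Allowed pairs: 4 of 15.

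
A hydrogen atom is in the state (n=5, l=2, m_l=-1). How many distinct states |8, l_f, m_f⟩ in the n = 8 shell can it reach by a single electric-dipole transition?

E1 requires Δl = ±1, so l_f ∈ {1, 3}; with 0 ≤ l_f ≤ n_f−1 = 7, the allowed l_f values are {1, 3}.
For l_f = 1: m_f ∈ {m_i−1, m_i, m_i+1} ∩ [−1, 1] = {-1, 0} → 2 states.
For l_f = 3: m_f ∈ {m_i−1, m_i, m_i+1} ∩ [−3, 3] = {-2, -1, 0} → 3 states.
Total: 5.

5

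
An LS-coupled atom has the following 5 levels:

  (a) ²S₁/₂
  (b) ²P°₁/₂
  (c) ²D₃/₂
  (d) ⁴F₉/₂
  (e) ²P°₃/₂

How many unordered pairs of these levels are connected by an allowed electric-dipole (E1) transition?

(a)–(b): allowed.
(a)–(c): forbidden (parity, ΔL).
(a)–(d): forbidden (parity, ΔS, ΔL, ΔJ).
(a)–(e): allowed.
(b)–(c): allowed.
(b)–(d): forbidden (ΔS, ΔL, ΔJ).
(b)–(e): forbidden (parity).
(c)–(d): forbidden (parity, ΔS, ΔJ).
(c)–(e): allowed.
(d)–(e): forbidden (ΔS, ΔL, ΔJ).
Allowed pairs: 4 of 10.

4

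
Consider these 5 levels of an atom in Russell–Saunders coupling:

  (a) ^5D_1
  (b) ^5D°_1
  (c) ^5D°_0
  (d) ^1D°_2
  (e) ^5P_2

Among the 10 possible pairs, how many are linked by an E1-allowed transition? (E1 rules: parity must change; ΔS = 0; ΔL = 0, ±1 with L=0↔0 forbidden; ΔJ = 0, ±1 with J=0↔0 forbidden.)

3

(a)–(b): allowed.
(a)–(c): allowed.
(a)–(d): forbidden (ΔS).
(a)–(e): forbidden (parity).
(b)–(c): forbidden (parity).
(b)–(d): forbidden (parity, ΔS).
(b)–(e): allowed.
(c)–(d): forbidden (parity, ΔS, ΔJ).
(c)–(e): forbidden (ΔJ).
(d)–(e): forbidden (ΔS).
Allowed pairs: 3 of 10.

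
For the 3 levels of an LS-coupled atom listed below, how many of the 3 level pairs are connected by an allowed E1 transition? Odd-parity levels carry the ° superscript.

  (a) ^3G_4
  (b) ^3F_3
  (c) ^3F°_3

(a)–(b): forbidden (parity).
(a)–(c): allowed.
(b)–(c): allowed.
Allowed pairs: 2 of 3.

2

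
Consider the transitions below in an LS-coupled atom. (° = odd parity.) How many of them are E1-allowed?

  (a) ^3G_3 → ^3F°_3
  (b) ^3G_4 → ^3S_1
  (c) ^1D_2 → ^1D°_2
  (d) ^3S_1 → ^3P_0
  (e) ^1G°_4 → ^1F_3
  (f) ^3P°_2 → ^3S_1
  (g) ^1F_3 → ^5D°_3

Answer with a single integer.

(a) allowed
(b) forbidden (parity, ΔL, ΔJ fail)
(c) allowed
(d) forbidden (parity fails)
(e) allowed
(f) allowed
(g) forbidden (ΔS fails)
Total allowed: 4 of 7.

4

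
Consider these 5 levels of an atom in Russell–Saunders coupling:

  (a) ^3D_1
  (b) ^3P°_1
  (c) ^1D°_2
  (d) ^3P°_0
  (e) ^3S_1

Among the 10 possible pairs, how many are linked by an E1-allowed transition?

4

(a)–(b): allowed.
(a)–(c): forbidden (ΔS).
(a)–(d): allowed.
(a)–(e): forbidden (parity, ΔL).
(b)–(c): forbidden (parity, ΔS).
(b)–(d): forbidden (parity).
(b)–(e): allowed.
(c)–(d): forbidden (parity, ΔS, ΔJ).
(c)–(e): forbidden (ΔS, ΔL).
(d)–(e): allowed.
Allowed pairs: 4 of 10.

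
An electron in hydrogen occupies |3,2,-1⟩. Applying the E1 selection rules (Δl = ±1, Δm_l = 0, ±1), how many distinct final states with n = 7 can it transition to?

E1 requires Δl = ±1, so l_f ∈ {1, 3}; with 0 ≤ l_f ≤ n_f−1 = 6, the allowed l_f values are {1, 3}.
For l_f = 1: m_f ∈ {m_i−1, m_i, m_i+1} ∩ [−1, 1] = {-1, 0} → 2 states.
For l_f = 3: m_f ∈ {m_i−1, m_i, m_i+1} ∩ [−3, 3] = {-2, -1, 0} → 3 states.
Total: 5.

5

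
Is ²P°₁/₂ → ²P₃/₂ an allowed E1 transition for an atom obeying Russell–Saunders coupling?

Initial level: S=1/2, L=1, J=1/2, parity odd. Final level: S=1/2, L=1, J=3/2, parity even.
Parity must change: odd → even — ✓.
ΔS = 0: S: 1/2 → 1/2 — ✓.
ΔL = 0, ±1 (not L=0↔0): L: 1 → 1, ΔL = +0 — ✓.
ΔJ = 0, ±1 (not J=0↔0): J: 1/2 → 3/2, ΔJ = +1 — ✓.
All four E1 rules are satisfied.

allowed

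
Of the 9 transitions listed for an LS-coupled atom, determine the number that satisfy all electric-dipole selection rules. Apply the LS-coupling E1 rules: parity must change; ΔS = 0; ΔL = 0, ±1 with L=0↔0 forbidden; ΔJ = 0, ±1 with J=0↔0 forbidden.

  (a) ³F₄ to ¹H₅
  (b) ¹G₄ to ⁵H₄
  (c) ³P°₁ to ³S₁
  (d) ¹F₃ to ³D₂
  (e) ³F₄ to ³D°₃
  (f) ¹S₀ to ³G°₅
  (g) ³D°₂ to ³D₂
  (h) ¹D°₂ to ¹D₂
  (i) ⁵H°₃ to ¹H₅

4

(a) forbidden (parity, ΔS, ΔL fail)
(b) forbidden (parity, ΔS fail)
(c) allowed
(d) forbidden (parity, ΔS fail)
(e) allowed
(f) forbidden (ΔS, ΔL, ΔJ fail)
(g) allowed
(h) allowed
(i) forbidden (ΔS, ΔJ fail)
Total allowed: 4 of 9.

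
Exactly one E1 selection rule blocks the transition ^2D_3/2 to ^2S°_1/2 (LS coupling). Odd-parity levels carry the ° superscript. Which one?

Reading off the term symbols: S 1/2→1/2, L 2→0, J 3/2→1/2, parity even→odd.
Parity must change: even → odd — ok.
ΔS = 0: S: 1/2 → 1/2 — ok.
ΔL = 0, ±1 (not L=0↔0): L: 2 → 0, ΔL = -2 — fails.
ΔJ = 0, ±1 (not J=0↔0): J: 3/2 → 1/2, ΔJ = -1 — ok.

the ΔL = 0, ±1 rule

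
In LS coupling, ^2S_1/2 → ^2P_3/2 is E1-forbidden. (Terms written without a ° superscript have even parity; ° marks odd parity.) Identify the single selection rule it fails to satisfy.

parity

Reading off the term symbols: S 1/2→1/2, L 0→1, J 1/2→3/2, parity even→even.
Parity must change: even → even — ✗.
ΔS = 0: S: 1/2 → 1/2 — ✓.
ΔL = 0, ±1 (not L=0↔0): L: 0 → 1, ΔL = +1 — ✓.
ΔJ = 0, ±1 (not J=0↔0): J: 1/2 → 3/2, ΔJ = +1 — ✓.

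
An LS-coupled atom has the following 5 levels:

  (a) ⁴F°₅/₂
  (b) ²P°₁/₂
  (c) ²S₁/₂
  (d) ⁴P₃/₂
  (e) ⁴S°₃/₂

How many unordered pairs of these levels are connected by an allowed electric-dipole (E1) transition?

(a)–(b): forbidden (parity, ΔS, ΔL, ΔJ).
(a)–(c): forbidden (ΔS, ΔL, ΔJ).
(a)–(d): forbidden (ΔL).
(a)–(e): forbidden (parity, ΔL).
(b)–(c): allowed.
(b)–(d): forbidden (ΔS).
(b)–(e): forbidden (parity, ΔS).
(c)–(d): forbidden (parity, ΔS).
(c)–(e): forbidden (ΔS, ΔL).
(d)–(e): allowed.
Allowed pairs: 2 of 10.

2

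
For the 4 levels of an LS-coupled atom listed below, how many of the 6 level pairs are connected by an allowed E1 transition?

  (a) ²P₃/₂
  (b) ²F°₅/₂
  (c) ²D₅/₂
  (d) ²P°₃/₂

3

(a)–(b): forbidden (ΔL).
(a)–(c): forbidden (parity).
(a)–(d): allowed.
(b)–(c): allowed.
(b)–(d): forbidden (parity, ΔL).
(c)–(d): allowed.
Allowed pairs: 3 of 6.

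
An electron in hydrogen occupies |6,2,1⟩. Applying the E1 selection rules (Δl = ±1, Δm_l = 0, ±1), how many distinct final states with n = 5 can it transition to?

5

E1 requires Δl = ±1, so l_f ∈ {1, 3}; with 0 ≤ l_f ≤ n_f−1 = 4, the allowed l_f values are {1, 3}.
For l_f = 1: m_f ∈ {m_i−1, m_i, m_i+1} ∩ [−1, 1] = {0, 1} → 2 states.
For l_f = 3: m_f ∈ {m_i−1, m_i, m_i+1} ∩ [−3, 3] = {0, 1, 2} → 3 states.
Total: 5.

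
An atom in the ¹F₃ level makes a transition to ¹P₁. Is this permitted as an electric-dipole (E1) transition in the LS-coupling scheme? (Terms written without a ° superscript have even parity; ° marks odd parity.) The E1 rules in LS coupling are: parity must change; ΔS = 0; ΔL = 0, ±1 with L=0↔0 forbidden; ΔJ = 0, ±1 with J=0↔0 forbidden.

ΔJ = 0, ±1 (not J=0↔0): J: 3 → 1, ΔJ = -2 — ✗.
ΔL = 0, ±1 (not L=0↔0): L: 3 → 1, ΔL = -2 — ✗.
ΔS = 0: S: 0 → 0 — ✓.
Parity must change: even → even — ✗.
Rule(s) violated: parity, ΔL, ΔJ.

forbidden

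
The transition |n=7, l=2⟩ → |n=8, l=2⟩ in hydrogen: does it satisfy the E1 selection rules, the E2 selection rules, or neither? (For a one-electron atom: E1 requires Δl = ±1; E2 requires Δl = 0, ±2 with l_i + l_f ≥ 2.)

Δl = 2 − 2 = +0; l_i + l_f = 4.
E1 (Δl = ±1): not satisfied.
E2 (Δl = 0,±2, l_i+l_f ≥ 2): satisfied.

E2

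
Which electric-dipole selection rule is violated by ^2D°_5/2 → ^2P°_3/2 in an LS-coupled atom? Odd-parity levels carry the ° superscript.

parity

Initial level: S=1/2, L=2, J=5/2, parity odd. Final level: S=1/2, L=1, J=3/2, parity odd.
Parity must change: odd → odd — fails.
ΔS = 0: S: 1/2 → 1/2 — ok.
ΔL = 0, ±1 (not L=0↔0): L: 2 → 1, ΔL = -1 — ok.
ΔJ = 0, ±1 (not J=0↔0): J: 5/2 → 3/2, ΔJ = -1 — ok.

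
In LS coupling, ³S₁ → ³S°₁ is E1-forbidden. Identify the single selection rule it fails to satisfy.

Initial level: S=1, L=0, J=1, parity even. Final level: S=1, L=0, J=1, parity odd.
Parity must change: even → odd — satisfied.
ΔS = 0: S: 1 → 1 — satisfied.
ΔL = 0, ±1 (not L=0↔0): L: 0 → 0, ΔL = +0 — violated.
ΔJ = 0, ±1 (not J=0↔0): J: 1 → 1, ΔJ = +0 — satisfied.

the L=0 ↔ L=0 exclusion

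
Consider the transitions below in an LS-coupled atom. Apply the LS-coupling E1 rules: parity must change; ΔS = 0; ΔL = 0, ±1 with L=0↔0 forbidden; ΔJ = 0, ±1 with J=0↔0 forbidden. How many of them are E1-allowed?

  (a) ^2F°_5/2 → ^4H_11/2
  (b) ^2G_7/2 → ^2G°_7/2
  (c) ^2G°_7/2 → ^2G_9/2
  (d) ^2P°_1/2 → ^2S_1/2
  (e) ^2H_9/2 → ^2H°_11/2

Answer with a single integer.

(a) forbidden (ΔS, ΔL, ΔJ fail)
(b) allowed
(c) allowed
(d) allowed
(e) allowed
Total allowed: 4 of 5.

4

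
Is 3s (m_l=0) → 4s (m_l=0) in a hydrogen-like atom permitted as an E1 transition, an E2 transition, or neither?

neither

Δl = 0 − 0 = +0; l_i + l_f = 0.
Δm_l = +0.
E1 (Δl = ±1, |Δm_l| ≤ 1): not satisfied.
E2 (Δl = 0,±2, l_i+l_f ≥ 2, |Δm_l| ≤ 2): not satisfied.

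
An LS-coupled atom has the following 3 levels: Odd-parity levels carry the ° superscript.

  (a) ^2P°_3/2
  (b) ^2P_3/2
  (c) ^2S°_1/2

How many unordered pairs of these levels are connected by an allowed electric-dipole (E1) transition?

2

(a)–(b): allowed.
(a)–(c): forbidden (parity).
(b)–(c): allowed.
Allowed pairs: 2 of 3.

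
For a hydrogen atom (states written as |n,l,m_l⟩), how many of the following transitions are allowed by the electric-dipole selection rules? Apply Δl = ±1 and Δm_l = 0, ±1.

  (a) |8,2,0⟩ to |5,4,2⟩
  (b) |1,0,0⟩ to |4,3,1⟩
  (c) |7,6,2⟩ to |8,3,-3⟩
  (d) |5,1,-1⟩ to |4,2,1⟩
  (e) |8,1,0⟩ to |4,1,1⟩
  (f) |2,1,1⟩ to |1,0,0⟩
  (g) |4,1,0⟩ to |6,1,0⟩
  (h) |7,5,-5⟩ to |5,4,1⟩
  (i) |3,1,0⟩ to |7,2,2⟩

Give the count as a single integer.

1

(a) forbidden — Δl = +2 (E1 requires Δl = ±1); Δm_l = +2 (E1 requires Δm_l = 0, ±1)
(b) forbidden — Δl = +3 (E1 requires Δl = ±1)
(c) forbidden — Δl = -3 (E1 requires Δl = ±1); Δm_l = -5 (E1 requires Δm_l = 0, ±1)
(d) forbidden — Δm_l = +2 (E1 requires Δm_l = 0, ±1)
(e) forbidden — Δl = +0 (E1 requires Δl = ±1)
(f) allowed
(g) forbidden — Δl = +0 (E1 requires Δl = ±1)
(h) forbidden — Δm_l = +6 (E1 requires Δm_l = 0, ±1)
(i) forbidden — Δm_l = +2 (E1 requires Δm_l = 0, ±1)
Total allowed: 1 of 9.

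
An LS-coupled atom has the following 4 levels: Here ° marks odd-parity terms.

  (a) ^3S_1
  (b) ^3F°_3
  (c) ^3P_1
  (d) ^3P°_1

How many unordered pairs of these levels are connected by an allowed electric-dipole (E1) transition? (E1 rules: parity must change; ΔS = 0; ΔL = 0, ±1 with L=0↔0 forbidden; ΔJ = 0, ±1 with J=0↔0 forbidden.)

2

(a)–(b): forbidden (ΔL, ΔJ).
(a)–(c): forbidden (parity).
(a)–(d): allowed.
(b)–(c): forbidden (ΔL, ΔJ).
(b)–(d): forbidden (parity, ΔL, ΔJ).
(c)–(d): allowed.
Allowed pairs: 2 of 6.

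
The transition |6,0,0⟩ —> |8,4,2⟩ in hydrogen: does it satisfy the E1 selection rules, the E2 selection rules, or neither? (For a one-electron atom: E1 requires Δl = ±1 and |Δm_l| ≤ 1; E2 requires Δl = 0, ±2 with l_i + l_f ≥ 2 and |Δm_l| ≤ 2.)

Δl = 4 − 0 = +4; l_i + l_f = 4.
Δm_l = +2.
E1 (Δl = ±1, |Δm_l| ≤ 1): not satisfied.
E2 (Δl = 0,±2, l_i+l_f ≥ 2, |Δm_l| ≤ 2): not satisfied.

neither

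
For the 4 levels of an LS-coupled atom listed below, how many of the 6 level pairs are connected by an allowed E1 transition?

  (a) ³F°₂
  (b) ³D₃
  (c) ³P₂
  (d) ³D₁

2

(a)–(b): allowed.
(a)–(c): forbidden (ΔL).
(a)–(d): allowed.
(b)–(c): forbidden (parity).
(b)–(d): forbidden (parity, ΔJ).
(c)–(d): forbidden (parity).
Allowed pairs: 2 of 6.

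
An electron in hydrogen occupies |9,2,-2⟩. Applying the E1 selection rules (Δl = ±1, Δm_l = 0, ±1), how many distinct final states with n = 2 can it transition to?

1

E1 requires Δl = ±1, so l_f ∈ {1, 3}; with 0 ≤ l_f ≤ n_f−1 = 1, the allowed l_f values are {1}.
For l_f = 1: m_f ∈ {m_i−1, m_i, m_i+1} ∩ [−1, 1] = {-1} → 1 state.
Total: 1.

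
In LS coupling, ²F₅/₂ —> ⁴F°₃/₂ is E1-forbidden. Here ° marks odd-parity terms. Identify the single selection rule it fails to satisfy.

the ΔS = 0 rule

Initial level: S=1/2, L=3, J=5/2, parity even. Final level: S=3/2, L=3, J=3/2, parity odd.
Parity must change: even → odd — passes.
ΔL = 0, ±1 (not L=0↔0): L: 3 → 3, ΔL = +0 — passes.
ΔJ = 0, ±1 (not J=0↔0): J: 5/2 → 3/2, ΔJ = -1 — passes.
ΔS = 0: S: 1/2 → 3/2 — fails.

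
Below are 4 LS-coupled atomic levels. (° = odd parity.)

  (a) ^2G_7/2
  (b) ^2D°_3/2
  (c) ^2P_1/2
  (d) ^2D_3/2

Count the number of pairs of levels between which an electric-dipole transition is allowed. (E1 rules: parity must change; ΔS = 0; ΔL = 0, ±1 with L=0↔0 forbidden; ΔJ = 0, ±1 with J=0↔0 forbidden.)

(a)–(b): forbidden (ΔL, ΔJ).
(a)–(c): forbidden (parity, ΔL, ΔJ).
(a)–(d): forbidden (parity, ΔL, ΔJ).
(b)–(c): allowed.
(b)–(d): allowed.
(c)–(d): forbidden (parity).
Allowed pairs: 2 of 6.

2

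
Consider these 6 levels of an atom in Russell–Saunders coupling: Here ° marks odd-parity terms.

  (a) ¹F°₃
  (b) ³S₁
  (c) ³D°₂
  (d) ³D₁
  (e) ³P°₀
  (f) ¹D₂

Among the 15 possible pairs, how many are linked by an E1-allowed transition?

(a)–(b): forbidden (ΔS, ΔL, ΔJ).
(a)–(c): forbidden (parity, ΔS).
(a)–(d): forbidden (ΔS, ΔJ).
(a)–(e): forbidden (parity, ΔS, ΔL, ΔJ).
(a)–(f): allowed.
(b)–(c): forbidden (ΔL).
(b)–(d): forbidden (parity, ΔL).
(b)–(e): allowed.
(b)–(f): forbidden (parity, ΔS, ΔL).
(c)–(d): allowed.
(c)–(e): forbidden (parity, ΔJ).
(c)–(f): forbidden (ΔS).
(d)–(e): allowed.
(d)–(f): forbidden (parity, ΔS).
(e)–(f): forbidden (ΔS, ΔJ).
Allowed pairs: 4 of 15.

4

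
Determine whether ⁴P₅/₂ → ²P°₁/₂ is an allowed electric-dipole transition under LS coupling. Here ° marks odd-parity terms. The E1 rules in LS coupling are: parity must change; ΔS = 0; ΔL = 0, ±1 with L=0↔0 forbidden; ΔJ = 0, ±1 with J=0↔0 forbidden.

Initial level: S=3/2, L=1, J=5/2, parity even. Final level: S=1/2, L=1, J=1/2, parity odd.
Parity must change: even → odd — passes.
ΔS = 0: S: 3/2 → 1/2 — fails.
ΔL = 0, ±1 (not L=0↔0): L: 1 → 1, ΔL = +0 — passes.
ΔJ = 0, ±1 (not J=0↔0): J: 5/2 → 1/2, ΔJ = -2 — fails.
Rule(s) violated: ΔS, ΔJ.

forbidden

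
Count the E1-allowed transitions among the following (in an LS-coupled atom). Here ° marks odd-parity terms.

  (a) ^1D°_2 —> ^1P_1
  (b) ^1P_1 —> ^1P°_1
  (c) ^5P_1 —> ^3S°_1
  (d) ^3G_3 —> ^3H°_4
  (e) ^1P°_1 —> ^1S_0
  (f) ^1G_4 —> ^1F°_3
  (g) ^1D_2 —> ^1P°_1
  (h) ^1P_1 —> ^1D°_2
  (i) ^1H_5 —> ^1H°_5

(a) allowed
(b) allowed
(c) forbidden (ΔS fails)
(d) allowed
(e) allowed
(f) allowed
(g) allowed
(h) allowed
(i) allowed
Total allowed: 8 of 9.

8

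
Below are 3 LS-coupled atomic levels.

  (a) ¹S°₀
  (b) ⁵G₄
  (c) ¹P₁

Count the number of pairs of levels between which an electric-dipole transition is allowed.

(a)–(b): forbidden (ΔS, ΔL, ΔJ).
(a)–(c): allowed.
(b)–(c): forbidden (parity, ΔS, ΔL, ΔJ).
Allowed pairs: 1 of 3.

1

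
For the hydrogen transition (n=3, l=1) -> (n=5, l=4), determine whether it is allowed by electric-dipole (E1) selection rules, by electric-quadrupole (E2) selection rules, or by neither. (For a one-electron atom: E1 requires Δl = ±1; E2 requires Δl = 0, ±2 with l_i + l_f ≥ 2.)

Δl = 4 − 1 = +3; l_i + l_f = 5.
E1 (Δl = ±1): not satisfied.
E2 (Δl = 0,±2, l_i+l_f ≥ 2): not satisfied.

neither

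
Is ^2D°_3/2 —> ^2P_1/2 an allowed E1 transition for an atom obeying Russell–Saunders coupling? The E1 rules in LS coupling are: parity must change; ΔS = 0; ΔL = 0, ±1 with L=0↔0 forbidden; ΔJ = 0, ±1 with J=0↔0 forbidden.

allowed

Parity must change: odd → even — passes.
ΔS = 0: S: 1/2 → 1/2 — passes.
ΔL = 0, ±1 (not L=0↔0): L: 2 → 1, ΔL = -1 — passes.
ΔJ = 0, ±1 (not J=0↔0): J: 3/2 → 1/2, ΔJ = -1 — passes.
All four E1 rules are satisfied.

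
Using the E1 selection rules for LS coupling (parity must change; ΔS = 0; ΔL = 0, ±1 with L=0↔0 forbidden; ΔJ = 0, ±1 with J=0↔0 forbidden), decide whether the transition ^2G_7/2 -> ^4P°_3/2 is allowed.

Parity must change: even → odd — passes.
ΔL = 0, ±1 (not L=0↔0): L: 4 → 1, ΔL = -3 — fails.
ΔJ = 0, ±1 (not J=0↔0): J: 7/2 → 3/2, ΔJ = -2 — fails.
ΔS = 0: S: 1/2 → 3/2 — fails.
Rule(s) violated: ΔS, ΔL, ΔJ.

forbidden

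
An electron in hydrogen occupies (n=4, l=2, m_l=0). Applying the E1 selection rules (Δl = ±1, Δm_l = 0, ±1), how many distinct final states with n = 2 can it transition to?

E1 requires Δl = ±1, so l_f ∈ {1, 3}; with 0 ≤ l_f ≤ n_f−1 = 1, the allowed l_f values are {1}.
For l_f = 1: m_f ∈ {m_i−1, m_i, m_i+1} ∩ [−1, 1] = {-1, 0, 1} → 3 states.
Total: 3.

3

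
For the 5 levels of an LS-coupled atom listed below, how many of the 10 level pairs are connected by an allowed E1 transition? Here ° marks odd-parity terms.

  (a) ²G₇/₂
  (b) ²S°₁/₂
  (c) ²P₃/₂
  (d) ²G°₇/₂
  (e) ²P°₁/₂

(a)–(b): forbidden (ΔL, ΔJ).
(a)–(c): forbidden (parity, ΔL, ΔJ).
(a)–(d): allowed.
(a)–(e): forbidden (ΔL, ΔJ).
(b)–(c): allowed.
(b)–(d): forbidden (parity, ΔL, ΔJ).
(b)–(e): forbidden (parity).
(c)–(d): forbidden (ΔL, ΔJ).
(c)–(e): allowed.
(d)–(e): forbidden (parity, ΔL, ΔJ).
Allowed pairs: 3 of 10.

3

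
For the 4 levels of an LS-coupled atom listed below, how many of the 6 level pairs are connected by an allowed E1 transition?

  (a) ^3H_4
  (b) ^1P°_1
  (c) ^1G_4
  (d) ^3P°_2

(a)–(b): forbidden (ΔS, ΔL, ΔJ).
(a)–(c): forbidden (parity, ΔS).
(a)–(d): forbidden (ΔL, ΔJ).
(b)–(c): forbidden (ΔL, ΔJ).
(b)–(d): forbidden (parity, ΔS).
(c)–(d): forbidden (ΔS, ΔL, ΔJ).
Allowed pairs: 0 of 6.

0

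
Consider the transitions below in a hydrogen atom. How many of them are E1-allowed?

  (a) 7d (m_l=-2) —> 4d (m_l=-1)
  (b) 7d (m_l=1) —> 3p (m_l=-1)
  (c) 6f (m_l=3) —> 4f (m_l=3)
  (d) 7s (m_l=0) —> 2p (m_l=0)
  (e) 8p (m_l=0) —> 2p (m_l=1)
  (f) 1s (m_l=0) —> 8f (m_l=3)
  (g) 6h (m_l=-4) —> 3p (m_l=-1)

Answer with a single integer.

(a) forbidden — Δl = +0 (E1 requires Δl = ±1)
(b) forbidden — Δm_l = -2 (E1 requires Δm_l = 0, ±1)
(c) forbidden — Δl = +0 (E1 requires Δl = ±1)
(d) allowed
(e) forbidden — Δl = +0 (E1 requires Δl = ±1)
(f) forbidden — Δl = +3 (E1 requires Δl = ±1); Δm_l = +3 (E1 requires Δm_l = 0, ±1)
(g) forbidden — Δl = -4 (E1 requires Δl = ±1); Δm_l = +3 (E1 requires Δm_l = 0, ±1)
Total allowed: 1 of 7.

1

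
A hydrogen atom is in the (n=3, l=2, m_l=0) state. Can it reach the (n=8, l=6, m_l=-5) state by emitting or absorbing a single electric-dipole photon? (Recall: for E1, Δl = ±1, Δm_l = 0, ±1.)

Initial l = 2, final l = 6, so Δl = +4. E1 requires Δl = ±1: fails.
m_l: 0 → -5 (Δm_l = -5). |Δm_l| ≤ 1 fails.
The transition is electric-dipole forbidden.

forbidden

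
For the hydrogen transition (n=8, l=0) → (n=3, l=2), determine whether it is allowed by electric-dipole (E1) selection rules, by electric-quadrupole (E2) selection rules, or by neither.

E2

Δl = 2 − 0 = +2; l_i + l_f = 2.
E1 (Δl = ±1): not satisfied.
E2 (Δl = 0,±2, l_i+l_f ≥ 2): satisfied.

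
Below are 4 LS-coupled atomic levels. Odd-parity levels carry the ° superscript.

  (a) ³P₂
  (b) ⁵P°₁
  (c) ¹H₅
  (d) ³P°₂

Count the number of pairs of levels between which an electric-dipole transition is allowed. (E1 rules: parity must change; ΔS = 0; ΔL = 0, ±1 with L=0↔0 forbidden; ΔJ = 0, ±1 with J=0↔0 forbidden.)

1

(a)–(b): forbidden (ΔS).
(a)–(c): forbidden (parity, ΔS, ΔL, ΔJ).
(a)–(d): allowed.
(b)–(c): forbidden (ΔS, ΔL, ΔJ).
(b)–(d): forbidden (parity, ΔS).
(c)–(d): forbidden (ΔS, ΔL, ΔJ).
Allowed pairs: 1 of 6.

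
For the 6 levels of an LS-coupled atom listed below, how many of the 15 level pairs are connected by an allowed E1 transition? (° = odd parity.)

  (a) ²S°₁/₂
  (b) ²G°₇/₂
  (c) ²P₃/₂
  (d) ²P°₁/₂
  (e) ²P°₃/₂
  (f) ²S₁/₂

(a)–(b): forbidden (parity, ΔL, ΔJ).
(a)–(c): allowed.
(a)–(d): forbidden (parity).
(a)–(e): forbidden (parity).
(a)–(f): forbidden (ΔL).
(b)–(c): forbidden (ΔL, ΔJ).
(b)–(d): forbidden (parity, ΔL, ΔJ).
(b)–(e): forbidden (parity, ΔL, ΔJ).
(b)–(f): forbidden (ΔL, ΔJ).
(c)–(d): allowed.
(c)–(e): allowed.
(c)–(f): forbidden (parity).
(d)–(e): forbidden (parity).
(d)–(f): allowed.
(e)–(f): allowed.
Allowed pairs: 5 of 15.

5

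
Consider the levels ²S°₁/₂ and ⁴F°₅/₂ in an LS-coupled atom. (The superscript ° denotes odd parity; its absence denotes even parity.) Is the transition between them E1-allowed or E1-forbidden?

Initial level: S=1/2, L=0, J=1/2, parity odd. Final level: S=3/2, L=3, J=5/2, parity odd.
Parity must change: odd → odd — violated.
ΔS = 0: S: 1/2 → 3/2 — violated.
ΔL = 0, ±1 (not L=0↔0): L: 0 → 3, ΔL = +3 — violated.
ΔJ = 0, ±1 (not J=0↔0): J: 1/2 → 5/2, ΔJ = +2 — violated.
Rule(s) violated: parity, ΔS, ΔL, ΔJ.

forbidden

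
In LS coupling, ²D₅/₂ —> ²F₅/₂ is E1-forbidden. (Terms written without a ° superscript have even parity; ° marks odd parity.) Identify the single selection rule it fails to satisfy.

Reading off the term symbols: S 1/2→1/2, L 2→3, J 5/2→5/2, parity even→even.
Parity must change: even → even — violated.
ΔS = 0: S: 1/2 → 1/2 — satisfied.
ΔL = 0, ±1 (not L=0↔0): L: 2 → 3, ΔL = +1 — satisfied.
ΔJ = 0, ±1 (not J=0↔0): J: 5/2 → 5/2, ΔJ = +0 — satisfied.

parity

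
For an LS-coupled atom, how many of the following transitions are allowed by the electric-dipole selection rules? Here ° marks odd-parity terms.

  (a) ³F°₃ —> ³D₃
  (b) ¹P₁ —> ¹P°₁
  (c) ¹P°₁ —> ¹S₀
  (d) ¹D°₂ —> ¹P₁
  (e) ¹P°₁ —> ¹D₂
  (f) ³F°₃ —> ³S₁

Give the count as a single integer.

5

(a) allowed
(b) allowed
(c) allowed
(d) allowed
(e) allowed
(f) forbidden (ΔL, ΔJ fail)
Total allowed: 5 of 6.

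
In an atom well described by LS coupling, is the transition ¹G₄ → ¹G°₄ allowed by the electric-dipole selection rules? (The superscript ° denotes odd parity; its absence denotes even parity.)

Initial level: S=0, L=4, J=4, parity even. Final level: S=0, L=4, J=4, parity odd.
ΔJ = 0, ±1 (not J=0↔0): J: 4 → 4, ΔJ = +0 — ✓.
ΔS = 0: S: 0 → 0 — ✓.
ΔL = 0, ±1 (not L=0↔0): L: 4 → 4, ΔL = +0 — ✓.
Parity must change: even → odd — ✓.
All four E1 rules are satisfied.

allowed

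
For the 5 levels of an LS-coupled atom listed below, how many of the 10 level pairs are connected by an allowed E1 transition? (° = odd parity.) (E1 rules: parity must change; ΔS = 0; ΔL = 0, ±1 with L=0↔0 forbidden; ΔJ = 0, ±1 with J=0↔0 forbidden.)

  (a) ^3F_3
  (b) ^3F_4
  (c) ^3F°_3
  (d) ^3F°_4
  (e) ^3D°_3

(a)–(b): forbidden (parity).
(a)–(c): allowed.
(a)–(d): allowed.
(a)–(e): allowed.
(b)–(c): allowed.
(b)–(d): allowed.
(b)–(e): allowed.
(c)–(d): forbidden (parity).
(c)–(e): forbidden (parity).
(d)–(e): forbidden (parity).
Allowed pairs: 6 of 10.

6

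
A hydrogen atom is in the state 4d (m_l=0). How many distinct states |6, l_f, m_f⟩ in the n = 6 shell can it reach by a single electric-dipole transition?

E1 requires Δl = ±1, so l_f ∈ {1, 3}; with 0 ≤ l_f ≤ n_f−1 = 5, the allowed l_f values are {1, 3}.
For l_f = 1: m_f ∈ {m_i−1, m_i, m_i+1} ∩ [−1, 1] = {-1, 0, 1} → 3 states.
For l_f = 3: m_f ∈ {m_i−1, m_i, m_i+1} ∩ [−3, 3] = {-1, 0, 1} → 3 states.
Total: 6.

6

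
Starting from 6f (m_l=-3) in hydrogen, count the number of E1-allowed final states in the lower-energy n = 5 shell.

E1 requires Δl = ±1, so l_f ∈ {2, 4}; with 0 ≤ l_f ≤ n_f−1 = 4, the allowed l_f values are {2, 4}.
For l_f = 2: m_f ∈ {m_i−1, m_i, m_i+1} ∩ [−2, 2] = {-2} → 1 state.
For l_f = 4: m_f ∈ {m_i−1, m_i, m_i+1} ∩ [−4, 4] = {-4, -3, -2} → 3 states.
Total: 4.

4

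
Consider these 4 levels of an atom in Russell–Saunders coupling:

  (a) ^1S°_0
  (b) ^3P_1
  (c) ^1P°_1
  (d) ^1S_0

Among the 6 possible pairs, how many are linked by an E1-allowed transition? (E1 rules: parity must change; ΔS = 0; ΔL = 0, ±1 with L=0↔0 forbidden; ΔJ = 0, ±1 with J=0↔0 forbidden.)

1

(a)–(b): forbidden (ΔS).
(a)–(c): forbidden (parity).
(a)–(d): forbidden (ΔL, ΔJ).
(b)–(c): forbidden (ΔS).
(b)–(d): forbidden (parity, ΔS).
(c)–(d): allowed.
Allowed pairs: 1 of 6.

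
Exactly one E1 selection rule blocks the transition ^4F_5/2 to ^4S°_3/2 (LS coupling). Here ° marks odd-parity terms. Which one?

Parity must change: even → odd — ✓.
ΔS = 0: S: 3/2 → 3/2 — ✓.
ΔL = 0, ±1 (not L=0↔0): L: 3 → 0, ΔL = -3 — ✗.
ΔJ = 0, ±1 (not J=0↔0): J: 5/2 → 3/2, ΔJ = -1 — ✓.

the ΔL = 0, ±1 rule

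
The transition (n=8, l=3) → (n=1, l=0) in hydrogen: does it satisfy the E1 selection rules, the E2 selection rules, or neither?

Δl = 0 − 3 = -3; l_i + l_f = 3.
E1 (Δl = ±1): not satisfied.
E2 (Δl = 0,±2, l_i+l_f ≥ 2): not satisfied.

neither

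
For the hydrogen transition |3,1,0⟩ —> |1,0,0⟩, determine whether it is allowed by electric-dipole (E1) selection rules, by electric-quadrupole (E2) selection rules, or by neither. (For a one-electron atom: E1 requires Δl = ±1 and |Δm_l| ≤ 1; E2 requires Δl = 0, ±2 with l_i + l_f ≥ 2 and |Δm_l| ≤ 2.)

E1

Δl = 0 − 1 = -1; l_i + l_f = 1.
Δm_l = +0.
E1 (Δl = ±1, |Δm_l| ≤ 1): satisfied.
E2 (Δl = 0,±2, l_i+l_f ≥ 2, |Δm_l| ≤ 2): not satisfied.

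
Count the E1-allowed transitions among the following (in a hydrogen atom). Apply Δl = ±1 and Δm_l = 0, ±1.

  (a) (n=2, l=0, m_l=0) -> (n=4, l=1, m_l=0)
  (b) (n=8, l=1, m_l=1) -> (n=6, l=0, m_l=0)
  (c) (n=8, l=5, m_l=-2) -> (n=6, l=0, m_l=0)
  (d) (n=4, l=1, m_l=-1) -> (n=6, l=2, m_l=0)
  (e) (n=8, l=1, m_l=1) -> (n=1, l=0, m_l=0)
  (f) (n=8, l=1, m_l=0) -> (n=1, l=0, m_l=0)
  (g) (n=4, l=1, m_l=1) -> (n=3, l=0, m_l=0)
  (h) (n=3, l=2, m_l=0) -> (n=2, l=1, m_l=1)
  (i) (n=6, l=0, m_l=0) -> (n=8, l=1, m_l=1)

(a) allowed
(b) allowed
(c) forbidden — Δl = -5 (E1 requires Δl = ±1); Δm_l = +2 (E1 requires Δm_l = 0, ±1)
(d) allowed
(e) allowed
(f) allowed
(g) allowed
(h) allowed
(i) allowed
Total allowed: 8 of 9.

8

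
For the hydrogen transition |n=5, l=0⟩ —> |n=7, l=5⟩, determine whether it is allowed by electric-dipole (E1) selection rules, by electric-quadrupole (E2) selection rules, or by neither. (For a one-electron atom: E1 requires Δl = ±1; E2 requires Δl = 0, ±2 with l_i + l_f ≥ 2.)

Δl = 5 − 0 = +5; l_i + l_f = 5.
E1 (Δl = ±1): not satisfied.
E2 (Δl = 0,±2, l_i+l_f ≥ 2): not satisfied.

neither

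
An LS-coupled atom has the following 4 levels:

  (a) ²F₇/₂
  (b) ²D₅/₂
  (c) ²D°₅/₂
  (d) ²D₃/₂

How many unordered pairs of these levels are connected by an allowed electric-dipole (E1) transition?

3

(a)–(b): forbidden (parity).
(a)–(c): allowed.
(a)–(d): forbidden (parity, ΔJ).
(b)–(c): allowed.
(b)–(d): forbidden (parity).
(c)–(d): allowed.
Allowed pairs: 3 of 6.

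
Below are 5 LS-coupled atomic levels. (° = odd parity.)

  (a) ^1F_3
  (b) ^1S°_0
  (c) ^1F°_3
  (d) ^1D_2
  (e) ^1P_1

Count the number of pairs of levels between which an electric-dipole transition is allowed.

3

(a)–(b): forbidden (ΔL, ΔJ).
(a)–(c): allowed.
(a)–(d): forbidden (parity).
(a)–(e): forbidden (parity, ΔL, ΔJ).
(b)–(c): forbidden (parity, ΔL, ΔJ).
(b)–(d): forbidden (ΔL, ΔJ).
(b)–(e): allowed.
(c)–(d): allowed.
(c)–(e): forbidden (ΔL, ΔJ).
(d)–(e): forbidden (parity).
Allowed pairs: 3 of 10.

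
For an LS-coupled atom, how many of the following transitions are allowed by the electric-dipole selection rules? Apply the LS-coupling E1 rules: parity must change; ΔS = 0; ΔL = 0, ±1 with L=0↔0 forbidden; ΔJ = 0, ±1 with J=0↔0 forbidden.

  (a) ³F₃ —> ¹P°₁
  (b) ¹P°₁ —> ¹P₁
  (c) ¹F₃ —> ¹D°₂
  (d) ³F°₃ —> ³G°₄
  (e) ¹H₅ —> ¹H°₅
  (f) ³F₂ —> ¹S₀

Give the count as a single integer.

(a) forbidden (ΔS, ΔL, ΔJ fail)
(b) allowed
(c) allowed
(d) forbidden (parity fails)
(e) allowed
(f) forbidden (parity, ΔS, ΔL, ΔJ fail)
Total allowed: 3 of 6.

3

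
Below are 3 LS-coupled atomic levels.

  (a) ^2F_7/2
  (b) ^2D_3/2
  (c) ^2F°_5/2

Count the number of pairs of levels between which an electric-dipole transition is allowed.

2

(a)–(b): forbidden (parity, ΔJ).
(a)–(c): allowed.
(b)–(c): allowed.
Allowed pairs: 2 of 3.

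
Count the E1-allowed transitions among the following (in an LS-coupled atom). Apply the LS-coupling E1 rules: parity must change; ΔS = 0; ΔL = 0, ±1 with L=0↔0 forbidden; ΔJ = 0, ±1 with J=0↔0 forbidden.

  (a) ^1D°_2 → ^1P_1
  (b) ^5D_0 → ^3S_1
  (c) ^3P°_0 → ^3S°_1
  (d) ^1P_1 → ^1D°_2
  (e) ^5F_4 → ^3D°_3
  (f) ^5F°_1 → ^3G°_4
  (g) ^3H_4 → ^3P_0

2

(a) allowed
(b) forbidden (parity, ΔS, ΔL fail)
(c) forbidden (parity fails)
(d) allowed
(e) forbidden (ΔS fails)
(f) forbidden (parity, ΔS, ΔJ fail)
(g) forbidden (parity, ΔL, ΔJ fail)
Total allowed: 2 of 7.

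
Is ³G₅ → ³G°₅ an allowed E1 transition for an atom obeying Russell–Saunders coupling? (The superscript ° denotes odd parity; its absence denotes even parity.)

allowed

Initial level: S=1, L=4, J=5, parity even. Final level: S=1, L=4, J=5, parity odd.
Parity must change: even → odd — ok.
ΔS = 0: S: 1 → 1 — ok.
ΔL = 0, ±1 (not L=0↔0): L: 4 → 4, ΔL = +0 — ok.
ΔJ = 0, ±1 (not J=0↔0): J: 5 → 5, ΔJ = +0 — ok.
All four E1 rules are satisfied.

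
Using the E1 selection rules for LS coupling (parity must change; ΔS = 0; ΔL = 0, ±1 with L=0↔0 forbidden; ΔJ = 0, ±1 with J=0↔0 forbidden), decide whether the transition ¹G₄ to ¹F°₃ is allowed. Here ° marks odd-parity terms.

Initial level: S=0, L=4, J=4, parity even. Final level: S=0, L=3, J=3, parity odd.
Parity must change: even → odd — passes.
ΔS = 0: S: 0 → 0 — passes.
ΔJ = 0, ±1 (not J=0↔0): J: 4 → 3, ΔJ = -1 — passes.
ΔL = 0, ±1 (not L=0↔0): L: 4 → 3, ΔL = -1 — passes.
All four E1 rules are satisfied.

allowed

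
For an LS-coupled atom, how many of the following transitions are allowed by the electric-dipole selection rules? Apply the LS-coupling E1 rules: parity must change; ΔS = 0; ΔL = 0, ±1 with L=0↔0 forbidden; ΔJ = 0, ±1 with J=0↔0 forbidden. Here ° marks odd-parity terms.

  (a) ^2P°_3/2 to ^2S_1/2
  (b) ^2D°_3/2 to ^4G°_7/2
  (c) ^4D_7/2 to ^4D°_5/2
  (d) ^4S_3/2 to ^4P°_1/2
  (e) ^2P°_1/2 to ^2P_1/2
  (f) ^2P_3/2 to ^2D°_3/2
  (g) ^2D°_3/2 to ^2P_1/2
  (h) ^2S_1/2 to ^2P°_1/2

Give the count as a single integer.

(a) allowed
(b) forbidden (parity, ΔS, ΔL, ΔJ fail)
(c) allowed
(d) allowed
(e) allowed
(f) allowed
(g) allowed
(h) allowed
Total allowed: 7 of 8.

7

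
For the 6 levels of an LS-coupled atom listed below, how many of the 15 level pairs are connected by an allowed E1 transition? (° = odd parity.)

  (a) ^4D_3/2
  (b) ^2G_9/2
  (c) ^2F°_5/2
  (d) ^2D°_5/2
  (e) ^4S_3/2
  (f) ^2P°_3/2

0

(a)–(b): forbidden (parity, ΔS, ΔL, ΔJ).
(a)–(c): forbidden (ΔS).
(a)–(d): forbidden (ΔS).
(a)–(e): forbidden (parity, ΔL).
(a)–(f): forbidden (ΔS).
(b)–(c): forbidden (ΔJ).
(b)–(d): forbidden (ΔL, ΔJ).
(b)–(e): forbidden (parity, ΔS, ΔL, ΔJ).
(b)–(f): forbidden (ΔL, ΔJ).
(c)–(d): forbidden (parity).
(c)–(e): forbidden (ΔS, ΔL).
(c)–(f): forbidden (parity, ΔL).
(d)–(e): forbidden (ΔS, ΔL).
(d)–(f): forbidden (parity).
(e)–(f): forbidden (ΔS).
Allowed pairs: 0 of 15.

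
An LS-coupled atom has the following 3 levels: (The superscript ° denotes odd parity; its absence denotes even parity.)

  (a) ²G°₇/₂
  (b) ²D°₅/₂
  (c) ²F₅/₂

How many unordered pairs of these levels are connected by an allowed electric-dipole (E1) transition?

(a)–(b): forbidden (parity, ΔL).
(a)–(c): allowed.
(b)–(c): allowed.
Allowed pairs: 2 of 3.

2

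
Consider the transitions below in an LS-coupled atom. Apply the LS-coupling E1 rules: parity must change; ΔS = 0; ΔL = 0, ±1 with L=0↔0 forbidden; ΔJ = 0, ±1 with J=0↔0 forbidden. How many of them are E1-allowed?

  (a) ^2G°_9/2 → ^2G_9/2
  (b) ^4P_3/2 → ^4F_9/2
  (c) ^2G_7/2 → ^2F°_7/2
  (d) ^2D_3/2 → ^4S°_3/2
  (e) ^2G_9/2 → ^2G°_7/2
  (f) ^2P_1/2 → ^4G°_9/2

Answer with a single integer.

3

(a) allowed
(b) forbidden (parity, ΔL, ΔJ fail)
(c) allowed
(d) forbidden (ΔS, ΔL fail)
(e) allowed
(f) forbidden (ΔS, ΔL, ΔJ fail)
Total allowed: 3 of 6.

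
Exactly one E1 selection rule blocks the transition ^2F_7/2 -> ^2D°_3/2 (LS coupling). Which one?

Reading off the term symbols: S 1/2→1/2, L 3→2, J 7/2→3/2, parity even→odd.
ΔS = 0: S: 1/2 → 1/2 — ok.
ΔJ = 0, ±1 (not J=0↔0): J: 7/2 → 3/2, ΔJ = -2 — fails.
ΔL = 0, ±1 (not L=0↔0): L: 3 → 2, ΔL = -1 — ok.
Parity must change: even → odd — ok.

the ΔJ = 0, ±1 rule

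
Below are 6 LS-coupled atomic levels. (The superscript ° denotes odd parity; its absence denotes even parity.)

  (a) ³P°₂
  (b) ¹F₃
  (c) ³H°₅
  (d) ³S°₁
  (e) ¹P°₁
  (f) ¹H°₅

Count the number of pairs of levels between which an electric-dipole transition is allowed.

0

(a)–(b): forbidden (ΔS, ΔL).
(a)–(c): forbidden (parity, ΔL, ΔJ).
(a)–(d): forbidden (parity).
(a)–(e): forbidden (parity, ΔS).
(a)–(f): forbidden (parity, ΔS, ΔL, ΔJ).
(b)–(c): forbidden (ΔS, ΔL, ΔJ).
(b)–(d): forbidden (ΔS, ΔL, ΔJ).
(b)–(e): forbidden (ΔL, ΔJ).
(b)–(f): forbidden (ΔL, ΔJ).
(c)–(d): forbidden (parity, ΔL, ΔJ).
(c)–(e): forbidden (parity, ΔS, ΔL, ΔJ).
(c)–(f): forbidden (parity, ΔS).
(d)–(e): forbidden (parity, ΔS).
(d)–(f): forbidden (parity, ΔS, ΔL, ΔJ).
(e)–(f): forbidden (parity, ΔL, ΔJ).
Allowed pairs: 0 of 15.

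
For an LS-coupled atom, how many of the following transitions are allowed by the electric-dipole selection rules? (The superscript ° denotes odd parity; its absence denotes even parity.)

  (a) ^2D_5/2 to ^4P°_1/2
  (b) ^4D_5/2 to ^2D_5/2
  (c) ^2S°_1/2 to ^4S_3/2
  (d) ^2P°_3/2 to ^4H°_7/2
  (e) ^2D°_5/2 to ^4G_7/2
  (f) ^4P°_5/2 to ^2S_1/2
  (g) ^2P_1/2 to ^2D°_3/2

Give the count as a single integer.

1

(a) forbidden (ΔS, ΔJ fail)
(b) forbidden (parity, ΔS fail)
(c) forbidden (ΔS, ΔL fail)
(d) forbidden (parity, ΔS, ΔL, ΔJ fail)
(e) forbidden (ΔS, ΔL fail)
(f) forbidden (ΔS, ΔJ fail)
(g) allowed
Total allowed: 1 of 7.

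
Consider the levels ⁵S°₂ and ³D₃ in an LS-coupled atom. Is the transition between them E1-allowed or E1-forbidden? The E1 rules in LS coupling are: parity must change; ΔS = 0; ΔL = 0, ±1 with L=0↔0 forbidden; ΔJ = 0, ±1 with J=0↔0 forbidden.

forbidden

Initial level: S=2, L=0, J=2, parity odd. Final level: S=1, L=2, J=3, parity even.
ΔS = 0: S: 2 → 1 — ✗.
ΔJ = 0, ±1 (not J=0↔0): J: 2 → 3, ΔJ = +1 — ✓.
Parity must change: odd → even — ✓.
ΔL = 0, ±1 (not L=0↔0): L: 0 → 2, ΔL = +2 — ✗.
Rule(s) violated: ΔS, ΔL.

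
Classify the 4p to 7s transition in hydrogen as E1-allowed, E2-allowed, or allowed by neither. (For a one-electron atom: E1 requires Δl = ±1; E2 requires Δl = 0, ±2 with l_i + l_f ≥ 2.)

E1

Δl = 0 − 1 = -1; l_i + l_f = 1.
E1 (Δl = ±1): satisfied.
E2 (Δl = 0,±2, l_i+l_f ≥ 2): not satisfied.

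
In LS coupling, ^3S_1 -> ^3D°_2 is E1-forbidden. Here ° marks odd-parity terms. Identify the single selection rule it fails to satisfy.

the ΔL = 0, ±1 rule

Reading off the term symbols: S 1→1, L 0→2, J 1→2, parity even→odd.
Parity must change: even → odd — passes.
ΔS = 0: S: 1 → 1 — passes.
ΔL = 0, ±1 (not L=0↔0): L: 0 → 2, ΔL = +2 — fails.
ΔJ = 0, ±1 (not J=0↔0): J: 1 → 2, ΔJ = +1 — passes.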